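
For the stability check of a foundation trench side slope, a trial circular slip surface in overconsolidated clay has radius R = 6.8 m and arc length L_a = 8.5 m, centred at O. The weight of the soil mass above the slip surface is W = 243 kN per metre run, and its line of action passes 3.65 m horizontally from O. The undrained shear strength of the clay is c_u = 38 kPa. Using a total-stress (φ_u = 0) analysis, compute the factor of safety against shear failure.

Taking moments about the centre O, the resisting moment is provided by the undrained shear strength acting along the arc:
M_R = c_u·L_a·R = 38·8.50·6.8 = 2196.4 kN·m/m
M_D = W·d = 243·3.65 = 886.9 kN·m/m
FS = M_R / M_D = 2196.4 / 886.9 = 2.476

FS = 2.48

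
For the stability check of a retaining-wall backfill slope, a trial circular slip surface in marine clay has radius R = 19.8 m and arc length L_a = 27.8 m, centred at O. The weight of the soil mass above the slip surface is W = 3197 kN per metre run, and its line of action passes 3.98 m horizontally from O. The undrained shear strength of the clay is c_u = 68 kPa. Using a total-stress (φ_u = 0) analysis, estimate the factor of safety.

Taking moments about the centre O, the resisting moment is provided by the undrained shear strength acting along the arc:
M_R = c_u·L_a·R = 68·27.80·19.8 = 37429.9 kN·m/m
M_D = W·d = 3197·3.98 = 12724.1 kN·m/m
FS = M_R / M_D = 37429.9 / 12724.1 = 2.942

FS = 2.94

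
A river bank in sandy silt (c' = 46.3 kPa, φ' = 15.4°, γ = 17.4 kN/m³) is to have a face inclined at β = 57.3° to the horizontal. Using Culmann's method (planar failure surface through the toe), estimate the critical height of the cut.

Culmann's analysis gives the critical failure plane at α_cr = (β + φ')/2 = (57.3 + 15.4)/2 = 36.4°, and the critical height
H_c = (4c'/γ) · sinβ cosφ' / [1 − cos(β − φ')]
    = (4·46.3/17.4) · sin57.3°·cos15.4° / [1 − cos(41.9°)]
    = 10.644 · 0.8415·0.9641 / [1 − 0.7443]
    = 10.644 · 0.8113 / 0.2557
    = 33.77 m

H_c = 33.77 m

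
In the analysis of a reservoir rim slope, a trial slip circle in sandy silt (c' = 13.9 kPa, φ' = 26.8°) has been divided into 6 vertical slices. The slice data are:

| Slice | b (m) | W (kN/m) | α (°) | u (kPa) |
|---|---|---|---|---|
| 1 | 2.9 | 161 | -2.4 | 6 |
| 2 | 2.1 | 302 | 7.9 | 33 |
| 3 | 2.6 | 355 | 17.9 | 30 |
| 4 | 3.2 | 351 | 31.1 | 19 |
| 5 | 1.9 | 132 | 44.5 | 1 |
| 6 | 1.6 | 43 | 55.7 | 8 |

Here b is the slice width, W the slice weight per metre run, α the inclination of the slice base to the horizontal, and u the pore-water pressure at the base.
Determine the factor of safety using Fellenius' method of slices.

Ordinary method of slices: FS = Σ[c'·Δl_i + (W_i cosα_i − u_i·Δl_i)·tanφ'] / Σ W_i sinα_i, with Δl_i = b_i / cosα_i.
Slice 1: Δl = 2.9/cos(-2.4°) = 2.903 m; N'_1 = 161·cos(-2.4°) − 6·2.903 = 143.4; c'Δl = 40.35; W sinα = -6.7
Slice 2: Δl = 2.1/cos7.9° = 2.120 m; N'_2 = 302·cos7.9° − 33·2.120 = 229.2; c'Δl = 29.47; W sinα = 41.5
Slice 3: Δl = 2.6/cos17.9° = 2.732 m; N'_3 = 355·cos17.9° − 30·2.732 = 255.8; c'Δl = 37.98; W sinα = 109.1
Slice 4: Δl = 3.2/cos31.1° = 3.737 m; N'_4 = 351·cos31.1° − 19·3.737 = 229.5; c'Δl = 51.95; W sinα = 181.3
Slice 5: Δl = 1.9/cos44.5° = 2.664 m; N'_5 = 132·cos44.5° − 1·2.664 = 91.5; c'Δl = 37.03; W sinα = 92.5
Slice 6: Δl = 1.6/cos55.7° = 2.839 m; N'_6 = 43·cos55.7° − 8·2.839 = 1.5; c'Δl = 39.47; W sinα = 35.5
Σc'Δl = 236.2 kN/m; ΣN' = 951.0 kN/m; ΣW sinα = 453.2 kN/m
Resisting = 236.2 + 951.0·tan26.8° = 236.2 + 480.4 = 716.6 kN/m
FS = 716.6 / 453.2 = 1.581

FS = 1.58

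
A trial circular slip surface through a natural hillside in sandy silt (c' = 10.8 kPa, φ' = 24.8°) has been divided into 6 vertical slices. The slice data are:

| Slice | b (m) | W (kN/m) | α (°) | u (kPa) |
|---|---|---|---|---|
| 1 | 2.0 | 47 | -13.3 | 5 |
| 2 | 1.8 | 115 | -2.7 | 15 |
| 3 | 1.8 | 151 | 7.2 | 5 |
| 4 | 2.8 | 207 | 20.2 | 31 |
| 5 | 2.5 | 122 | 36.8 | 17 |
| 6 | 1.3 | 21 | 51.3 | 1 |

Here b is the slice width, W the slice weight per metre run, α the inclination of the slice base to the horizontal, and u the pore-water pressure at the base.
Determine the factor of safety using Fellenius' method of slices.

Ordinary method of slices: FS = Σ[c'·Δl_i + (W_i cosα_i − u_i·Δl_i)·tanφ'] / Σ W_i sinα_i, with Δl_i = b_i / cosα_i.
Slice 1: Δl = 2.0/cos(-13.3°) = 2.055 m; N'_1 = 47·cos(-13.3°) − 5·2.055 = 35.5; c'Δl = 22.20; W sinα = -10.8
Slice 2: Δl = 1.8/cos(-2.7°) = 1.802 m; N'_2 = 115·cos(-2.7°) − 15·1.802 = 87.8; c'Δl = 19.46; W sinα = -5.4
Slice 3: Δl = 1.8/cos7.2° = 1.814 m; N'_3 = 151·cos7.2° − 5·1.814 = 140.7; c'Δl = 19.59; W sinα = 18.9
Slice 4: Δl = 2.8/cos20.2° = 2.984 m; N'_4 = 207·cos20.2° − 31·2.984 = 101.8; c'Δl = 32.22; W sinα = 71.5
Slice 5: Δl = 2.5/cos36.8° = 3.122 m; N'_5 = 122·cos36.8° − 17·3.122 = 44.6; c'Δl = 33.72; W sinα = 73.1
Slice 6: Δl = 1.3/cos51.3° = 2.079 m; N'_6 = 21·cos51.3° − 1·2.079 = 11.1; c'Δl = 22.46; W sinα = 16.4
Σc'Δl = 149.6 kN/m; ΣN' = 421.5 kN/m; ΣW sinα = 163.6 kN/m
Resisting = 149.6 + 421.5·tan24.8° = 149.6 + 194.8 = 344.4 kN/m
FS = 344.4 / 163.6 = 2.105

FS = 2.10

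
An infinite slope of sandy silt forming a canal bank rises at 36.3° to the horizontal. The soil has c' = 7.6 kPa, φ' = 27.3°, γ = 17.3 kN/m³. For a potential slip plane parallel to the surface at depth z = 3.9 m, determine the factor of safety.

FS = 0.94

For an infinite slope with a slip plane parallel to the surface (no pore pressure): FS = [c' + γz cos²β tanφ'] / [γz sinβ cosβ].
γz = 17.3·3.9 = 67.47 kN/m²
Numerator = 7.6 + 67.47·cos²36.3°·tan27.3° = 7.6 + 67.47·0.6495·0.5161 = 30.219 kPa
Denominator = 67.47·sin36.3°·cos36.3° = 67.47·0.5920·0.8059 = 32.191 kPa
FS = 30.219 / 32.191 = 0.939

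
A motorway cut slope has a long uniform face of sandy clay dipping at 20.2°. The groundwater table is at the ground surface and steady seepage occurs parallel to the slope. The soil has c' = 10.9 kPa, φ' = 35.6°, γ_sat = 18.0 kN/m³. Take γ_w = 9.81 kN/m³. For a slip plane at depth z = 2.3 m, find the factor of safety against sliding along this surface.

FS = 1.70

With seepage parallel to the slope and the water table at the surface, the effective normal stress on the slip plane uses the buoyant unit weight γ' = γ_sat − γ_w while the driving shear stress uses γ_sat:
FS = [c' + γ' z cos²β tanφ'] / [γ_sat z sinβ cosβ]
γ' = 18.0 − 9.81 = 8.19 kN/m³
Numerator = 10.9 + 8.19·2.3·cos²20.2°·tan35.6° = 10.9 + 8.19·2.3·0.8808·0.7159 = 22.778 kPa
Denominator = 18.0·2.3·sin20.2°·cos20.2° = 18.0·2.3·0.3453·0.9385 = 13.416 kPa
FS = 22.778 / 13.416 = 1.698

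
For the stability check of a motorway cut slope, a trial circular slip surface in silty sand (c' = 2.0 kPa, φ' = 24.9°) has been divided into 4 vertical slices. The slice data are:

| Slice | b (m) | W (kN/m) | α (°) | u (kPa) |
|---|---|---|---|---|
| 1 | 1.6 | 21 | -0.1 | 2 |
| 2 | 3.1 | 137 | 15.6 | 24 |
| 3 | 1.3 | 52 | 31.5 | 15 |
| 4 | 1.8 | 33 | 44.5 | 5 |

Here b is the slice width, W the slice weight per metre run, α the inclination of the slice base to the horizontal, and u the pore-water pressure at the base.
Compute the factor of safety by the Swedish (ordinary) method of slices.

FS = 0.76

Ordinary method of slices: FS = Σ[c'·Δl_i + (W_i cosα_i − u_i·Δl_i)·tanφ'] / Σ W_i sinα_i, with Δl_i = b_i / cosα_i.
Slice 1: Δl = 1.6/cos(-0.1°) = 1.600 m; N'_1 = 21·cos(-0.1°) − 2·1.600 = 17.8; c'Δl = 3.20; W sinα = -0.0
Slice 2: Δl = 3.1/cos15.6° = 3.219 m; N'_2 = 137·cos15.6° − 24·3.219 = 54.7; c'Δl = 6.44; W sinα = 36.8
Slice 3: Δl = 1.3/cos31.5° = 1.525 m; N'_3 = 52·cos31.5° − 15·1.525 = 21.5; c'Δl = 3.05; W sinα = 27.2
Slice 4: Δl = 1.8/cos44.5° = 2.524 m; N'_4 = 33·cos44.5° − 5·2.524 = 10.9; c'Δl = 5.05; W sinα = 23.1
Σc'Δl = 17.7 kN/m; ΣN' = 104.9 kN/m; ΣW sinα = 87.1 kN/m
Resisting = 17.7 + 104.9·tan24.9° = 17.7 + 48.7 = 66.4 kN/m
FS = 66.4 / 87.1 = 0.763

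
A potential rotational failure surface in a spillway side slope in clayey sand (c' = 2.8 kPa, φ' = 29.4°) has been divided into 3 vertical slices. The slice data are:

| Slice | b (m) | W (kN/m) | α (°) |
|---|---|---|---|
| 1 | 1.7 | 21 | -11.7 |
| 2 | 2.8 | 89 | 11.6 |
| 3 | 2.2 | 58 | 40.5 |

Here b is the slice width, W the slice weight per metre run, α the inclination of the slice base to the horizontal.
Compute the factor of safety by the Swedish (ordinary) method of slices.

Ordinary method of slices: FS = Σ[c'·Δl_i + (W_i cosα_i)·tanφ'] / Σ W_i sinα_i, with Δl_i = b_i / cosα_i.
Slice 1: Δl = 1.7/cos(-11.7°) = 1.736 m; N'_1 = 21·cos(-11.7°) = 20.6; c'Δl = 4.86; W sinα = -4.3
Slice 2: Δl = 2.8/cos11.6° = 2.858 m; N'_2 = 89·cos11.6° = 87.2; c'Δl = 8.00; W sinα = 17.9
Slice 3: Δl = 2.2/cos40.5° = 2.893 m; N'_3 = 58·cos40.5° = 44.1; c'Δl = 8.10; W sinα = 37.7
Σc'Δl = 21.0 kN/m; ΣN' = 151.8 kN/m; ΣW sinα = 51.3 kN/m
Resisting = 21.0 + 151.8·tan29.4° = 21.0 + 85.6 = 106.5 kN/m
FS = 106.5 / 51.3 = 2.076

FS = 2.08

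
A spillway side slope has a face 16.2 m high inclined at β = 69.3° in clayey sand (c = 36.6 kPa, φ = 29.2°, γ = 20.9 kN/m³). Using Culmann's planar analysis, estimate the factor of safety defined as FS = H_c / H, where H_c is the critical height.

H_c = (4c/γ) · sinβ cosφ / [1 − cos(β − φ)]
    = (4·36.6/20.9) · sin69.3°·cos29.2° / [1 − cos40.1°]
    = 7.005 · 0.8166 / 0.2351 = 24.33 m
FS = H_c / H = 24.33 / 16.2 = 1.502

FS = 1.50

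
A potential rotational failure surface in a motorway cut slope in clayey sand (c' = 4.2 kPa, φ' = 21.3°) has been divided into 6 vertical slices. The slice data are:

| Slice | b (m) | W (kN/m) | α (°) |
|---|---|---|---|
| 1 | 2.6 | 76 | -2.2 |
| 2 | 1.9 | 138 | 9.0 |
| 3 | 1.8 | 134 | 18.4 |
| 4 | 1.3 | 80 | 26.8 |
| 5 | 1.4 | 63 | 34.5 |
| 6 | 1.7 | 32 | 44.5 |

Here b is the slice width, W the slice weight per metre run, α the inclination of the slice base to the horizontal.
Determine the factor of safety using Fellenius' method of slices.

Ordinary method of slices: FS = Σ[c'·Δl_i + (W_i cosα_i)·tanφ'] / Σ W_i sinα_i, with Δl_i = b_i / cosα_i.
Slice 1: Δl = 2.6/cos(-2.2°) = 2.602 m; N'_1 = 76·cos(-2.2°) = 75.9; c'Δl = 10.93; W sinα = -2.9
Slice 2: Δl = 1.9/cos9.0° = 1.924 m; N'_2 = 138·cos9.0° = 136.3; c'Δl = 8.08; W sinα = 21.6
Slice 3: Δl = 1.8/cos18.4° = 1.897 m; N'_3 = 134·cos18.4° = 127.1; c'Δl = 7.97; W sinα = 42.3
Slice 4: Δl = 1.3/cos26.8° = 1.456 m; N'_4 = 80·cos26.8° = 71.4; c'Δl = 6.12; W sinα = 36.1
Slice 5: Δl = 1.4/cos34.5° = 1.699 m; N'_5 = 63·cos34.5° = 51.9; c'Δl = 7.13; W sinα = 35.7
Slice 6: Δl = 1.7/cos44.5° = 2.383 m; N'_6 = 32·cos44.5° = 22.8; c'Δl = 10.01; W sinα = 22.4
Σc'Δl = 50.2 kN/m; ΣN' = 485.5 kN/m; ΣW sinα = 155.2 kN/m
Resisting = 50.2 + 485.5·tan21.3° = 50.2 + 189.3 = 239.5 kN/m
FS = 239.5 / 155.2 = 1.544

FS = 1.54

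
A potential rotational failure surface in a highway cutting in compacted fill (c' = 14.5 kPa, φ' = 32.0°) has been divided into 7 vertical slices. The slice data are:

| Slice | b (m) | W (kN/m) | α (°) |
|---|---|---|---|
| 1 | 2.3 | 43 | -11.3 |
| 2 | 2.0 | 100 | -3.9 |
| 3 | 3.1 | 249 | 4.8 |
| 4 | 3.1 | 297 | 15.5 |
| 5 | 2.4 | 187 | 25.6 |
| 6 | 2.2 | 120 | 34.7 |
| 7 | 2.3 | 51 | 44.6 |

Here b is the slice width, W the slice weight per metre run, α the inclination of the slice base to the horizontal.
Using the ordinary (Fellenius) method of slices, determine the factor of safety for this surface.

Ordinary method of slices: FS = Σ[c'·Δl_i + (W_i cosα_i)·tanφ'] / Σ W_i sinα_i, with Δl_i = b_i / cosα_i.
Slice 1: Δl = 2.3/cos(-11.3°) = 2.345 m; N'_1 = 43·cos(-11.3°) = 42.2; c'Δl = 34.01; W sinα = -8.4
Slice 2: Δl = 2.0/cos(-3.9°) = 2.005 m; N'_2 = 100·cos(-3.9°) = 99.8; c'Δl = 29.07; W sinα = -6.8
Slice 3: Δl = 3.1/cos4.8° = 3.111 m; N'_3 = 249·cos4.8° = 248.1; c'Δl = 45.11; W sinα = 20.8
Slice 4: Δl = 3.1/cos15.5° = 3.217 m; N'_4 = 297·cos15.5° = 286.2; c'Δl = 46.65; W sinα = 79.4
Slice 5: Δl = 2.4/cos25.6° = 2.661 m; N'_5 = 187·cos25.6° = 168.6; c'Δl = 38.59; W sinα = 80.8
Slice 6: Δl = 2.2/cos34.7° = 2.676 m; N'_6 = 120·cos34.7° = 98.7; c'Δl = 38.80; W sinα = 68.3
Slice 7: Δl = 2.3/cos44.6° = 3.230 m; N'_7 = 51·cos44.6° = 36.3; c'Δl = 46.84; W sinα = 35.8
Σc'Δl = 279.1 kN/m; ΣN' = 979.9 kN/m; ΣW sinα = 269.9 kN/m
Resisting = 279.1 + 979.9·tan32.0° = 279.1 + 612.3 = 891.4 kN/m
FS = 891.4 / 269.9 = 3.303

FS = 3.30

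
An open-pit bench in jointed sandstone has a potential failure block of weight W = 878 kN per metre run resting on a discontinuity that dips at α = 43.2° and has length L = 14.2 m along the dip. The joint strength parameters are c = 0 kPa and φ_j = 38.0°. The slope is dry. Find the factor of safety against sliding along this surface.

Resolving the block weight along and normal to the plane and applying the Mohr–Coulomb strength on the joint:
N' = W cosα = 878·cos43.2° = 640.0 kN/m
Driving force T = W sinα = 878·sin43.2° = 601.0 kN/m
Resisting force R = c·L + N'·tanφ_j = 0·14.2 + 640.0·tan38.0° = 0.0 + 500.0 = 500.0 kN/m
FS = R / T = 500.0 / 601.0 = 0.832

FS = 0.83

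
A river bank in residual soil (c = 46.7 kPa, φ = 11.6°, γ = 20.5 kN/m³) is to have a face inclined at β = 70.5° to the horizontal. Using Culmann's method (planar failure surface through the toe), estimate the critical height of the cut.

H_c = 17.40 m

Culmann's analysis gives the critical failure plane at α_cr = (β + φ)/2 = (70.5 + 11.6)/2 = 41.0°, and the critical height
H_c = (4c/γ) · sinβ cosφ / [1 − cos(β − φ)]
    = (4·46.7/20.5) · sin70.5°·cos11.6° / [1 − cos(58.9°)]
    = 9.112 · 0.9426·0.9796 / [1 − 0.5165]
    = 9.112 · 0.9234 / 0.4835
    = 17.40 m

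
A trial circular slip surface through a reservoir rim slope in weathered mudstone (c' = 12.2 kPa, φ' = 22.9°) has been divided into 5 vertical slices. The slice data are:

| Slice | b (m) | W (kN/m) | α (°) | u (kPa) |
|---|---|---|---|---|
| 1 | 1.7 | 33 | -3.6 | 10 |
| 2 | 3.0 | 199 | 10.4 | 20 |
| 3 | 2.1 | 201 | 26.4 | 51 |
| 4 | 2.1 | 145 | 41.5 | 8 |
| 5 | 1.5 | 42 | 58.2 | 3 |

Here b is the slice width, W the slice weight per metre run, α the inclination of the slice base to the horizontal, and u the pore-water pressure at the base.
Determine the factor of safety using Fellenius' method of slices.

Ordinary method of slices: FS = Σ[c'·Δl_i + (W_i cosα_i − u_i·Δl_i)·tanφ'] / Σ W_i sinα_i, with Δl_i = b_i / cosα_i.
Slice 1: Δl = 1.7/cos(-3.6°) = 1.703 m; N'_1 = 33·cos(-3.6°) − 10·1.703 = 15.9; c'Δl = 20.78; W sinα = -2.1
Slice 2: Δl = 3.0/cos10.4° = 3.050 m; N'_2 = 199·cos10.4° − 20·3.050 = 134.7; c'Δl = 37.21; W sinα = 35.9
Slice 3: Δl = 2.1/cos26.4° = 2.345 m; N'_3 = 201·cos26.4° − 51·2.345 = 60.5; c'Δl = 28.60; W sinα = 89.4
Slice 4: Δl = 2.1/cos41.5° = 2.804 m; N'_4 = 145·cos41.5° − 8·2.804 = 86.2; c'Δl = 34.21; W sinα = 96.1
Slice 5: Δl = 1.5/cos58.2° = 2.847 m; N'_5 = 42·cos58.2° − 3·2.847 = 13.6; c'Δl = 34.73; W sinα = 35.7
Σc'Δl = 155.5 kN/m; ΣN' = 310.9 kN/m; ΣW sinα = 255.0 kN/m
Resisting = 155.5 + 310.9·tan22.9° = 155.5 + 131.3 = 286.8 kN/m
FS = 286.8 / 255.0 = 1.125

FS = 1.12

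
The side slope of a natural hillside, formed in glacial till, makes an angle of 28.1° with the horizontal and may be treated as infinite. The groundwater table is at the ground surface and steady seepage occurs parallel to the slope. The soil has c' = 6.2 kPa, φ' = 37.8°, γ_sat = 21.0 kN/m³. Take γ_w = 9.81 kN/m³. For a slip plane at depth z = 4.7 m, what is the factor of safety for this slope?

FS = 0.93

With seepage parallel to the slope and the water table at the surface, the effective normal stress on the slip plane uses the buoyant unit weight γ' = γ_sat − γ_w while the driving shear stress uses γ_sat:
FS = [c' + γ' z cos²β tanφ'] / [γ_sat z sinβ cosβ]
γ' = 21.0 − 9.81 = 11.19 kN/m³
Numerator = 6.2 + 11.19·4.7·cos²28.1°·tan37.8° = 6.2 + 11.19·4.7·0.7781·0.7757 = 37.945 kPa
Denominator = 21.0·4.7·sin28.1°·cos28.1° = 21.0·4.7·0.4710·0.8821 = 41.009 kPa
FS = 37.945 / 41.009 = 0.925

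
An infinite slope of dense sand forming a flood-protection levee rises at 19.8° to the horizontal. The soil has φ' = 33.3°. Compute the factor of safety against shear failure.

FS = 1.82

For a dry cohesionless infinite slope the factor of safety is FS = tanφ' / tanβ.
FS = tan33.3° / tan19.8° = 0.6569 / 0.3600 = 1.825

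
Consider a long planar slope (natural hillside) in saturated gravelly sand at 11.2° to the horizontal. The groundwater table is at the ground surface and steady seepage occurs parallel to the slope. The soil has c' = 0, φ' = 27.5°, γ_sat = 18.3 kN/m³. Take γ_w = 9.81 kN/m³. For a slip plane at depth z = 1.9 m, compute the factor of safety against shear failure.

FS = 1.22

With seepage parallel to the slope and the water table at the surface, the effective normal stress on the slip plane uses the buoyant unit weight γ' = γ_sat − γ_w while the driving shear stress uses γ_sat:
FS = [c' + γ' z cos²β tanφ'] / [γ_sat z sinβ cosβ]
(For c' = 0 this reduces to FS = (γ'/γ_sat)·tanφ'/tanβ.)
γ' = 18.3 − 9.81 = 8.49 kN/m³
Numerator = 0.0 + 8.49·1.9·cos²11.2°·tan27.5° = 0.0 + 8.49·1.9·0.9623·0.5206 = 8.080 kPa
Denominator = 18.3·1.9·sin11.2°·cos11.2° = 18.3·1.9·0.1942·0.9810 = 6.625 kPa
FS = 8.080 / 6.625 = 1.220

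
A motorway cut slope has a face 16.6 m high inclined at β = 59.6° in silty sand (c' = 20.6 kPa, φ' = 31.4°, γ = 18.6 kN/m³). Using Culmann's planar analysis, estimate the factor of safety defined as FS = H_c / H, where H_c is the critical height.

H_c = (4c'/γ) · sinβ cosφ' / [1 − cos(β − φ')]
    = (4·20.6/18.6) · sin59.6°·cos31.4° / [1 − cos28.2°]
    = 4.430 · 0.7362 / 0.1187 = 27.48 m
FS = H_c / H = 27.48 / 16.6 = 1.655

FS = 1.66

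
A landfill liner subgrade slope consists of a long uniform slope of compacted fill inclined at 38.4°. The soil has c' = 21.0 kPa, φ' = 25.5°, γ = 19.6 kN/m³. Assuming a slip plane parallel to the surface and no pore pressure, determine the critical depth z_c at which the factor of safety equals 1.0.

Setting FS = 1.00 in FS = [c' + γz cos²β tanφ'] / [γz sinβ cosβ] and solving for z:
z = c' / [γ cosβ (FS·sinβ − cosβ·tanφ')]
  = 21.0 / [19.6·cos38.4°·(1.00·sin38.4° − cos38.4°·tan25.5°)]
  = 21.0 / [19.6·0.7837·(1.00·0.6211 − 0.7837·0.4770)]
  = 21.0 / 3.7993 = 5.527 m

z_c = 5.53 m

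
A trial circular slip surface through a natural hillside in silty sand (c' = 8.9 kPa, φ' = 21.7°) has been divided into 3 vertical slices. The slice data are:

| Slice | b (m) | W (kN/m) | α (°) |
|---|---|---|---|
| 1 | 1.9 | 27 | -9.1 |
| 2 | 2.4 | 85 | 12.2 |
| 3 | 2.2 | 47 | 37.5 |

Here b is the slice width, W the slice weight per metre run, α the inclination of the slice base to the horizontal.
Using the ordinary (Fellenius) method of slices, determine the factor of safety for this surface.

FS = 2.89

Ordinary method of slices: FS = Σ[c'·Δl_i + (W_i cosα_i)·tanφ'] / Σ W_i sinα_i, with Δl_i = b_i / cosα_i.
Slice 1: Δl = 1.9/cos(-9.1°) = 1.924 m; N'_1 = 27·cos(-9.1°) = 26.7; c'Δl = 17.13; W sinα = -4.3
Slice 2: Δl = 2.4/cos12.2° = 2.455 m; N'_2 = 85·cos12.2° = 83.1; c'Δl = 21.85; W sinα = 18.0
Slice 3: Δl = 2.2/cos37.5° = 2.773 m; N'_3 = 47·cos37.5° = 37.3; c'Δl = 24.68; W sinα = 28.6
Σc'Δl = 63.7 kN/m; ΣN' = 147.0 kN/m; ΣW sinα = 42.3 kN/m
Resisting = 63.7 + 147.0·tan21.7° = 63.7 + 58.5 = 122.2 kN/m
FS = 122.2 / 42.3 = 2.888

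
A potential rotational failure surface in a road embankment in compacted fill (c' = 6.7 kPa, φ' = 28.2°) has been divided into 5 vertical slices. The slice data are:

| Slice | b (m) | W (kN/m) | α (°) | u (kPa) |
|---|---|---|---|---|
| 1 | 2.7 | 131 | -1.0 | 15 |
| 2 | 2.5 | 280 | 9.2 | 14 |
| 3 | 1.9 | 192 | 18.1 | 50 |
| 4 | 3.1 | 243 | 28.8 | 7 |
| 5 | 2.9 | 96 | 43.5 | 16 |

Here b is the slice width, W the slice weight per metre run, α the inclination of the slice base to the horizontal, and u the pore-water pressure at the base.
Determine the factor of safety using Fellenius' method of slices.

Ordinary method of slices: FS = Σ[c'·Δl_i + (W_i cosα_i − u_i·Δl_i)·tanφ'] / Σ W_i sinα_i, with Δl_i = b_i / cosα_i.
Slice 1: Δl = 2.7/cos(-1.0°) = 2.700 m; N'_1 = 131·cos(-1.0°) − 15·2.700 = 90.5; c'Δl = 18.09; W sinα = -2.3
Slice 2: Δl = 2.5/cos9.2° = 2.533 m; N'_2 = 280·cos9.2° − 14·2.533 = 240.9; c'Δl = 16.97; W sinα = 44.8
Slice 3: Δl = 1.9/cos18.1° = 1.999 m; N'_3 = 192·cos18.1° − 50·1.999 = 82.6; c'Δl = 13.39; W sinα = 59.6
Slice 4: Δl = 3.1/cos28.8° = 3.538 m; N'_4 = 243·cos28.8° − 7·3.538 = 188.2; c'Δl = 23.70; W sinα = 117.1
Slice 5: Δl = 2.9/cos43.5° = 3.998 m; N'_5 = 96·cos43.5° − 16·3.998 = 5.7; c'Δl = 26.79; W sinα = 66.1
Σc'Δl = 98.9 kN/m; ΣN' = 607.8 kN/m; ΣW sinα = 285.3 kN/m
Resisting = 98.9 + 607.8·tan28.2° = 98.9 + 325.9 = 424.9 kN/m
FS = 424.9 / 285.3 = 1.489

FS = 1.49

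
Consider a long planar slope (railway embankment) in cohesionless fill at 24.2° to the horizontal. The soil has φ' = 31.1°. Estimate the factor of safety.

For a dry cohesionless infinite slope the factor of safety is FS = tanφ' / tanβ.
FS = tan31.1° / tan24.2° = 0.6032 / 0.4494 = 1.342

FS = 1.34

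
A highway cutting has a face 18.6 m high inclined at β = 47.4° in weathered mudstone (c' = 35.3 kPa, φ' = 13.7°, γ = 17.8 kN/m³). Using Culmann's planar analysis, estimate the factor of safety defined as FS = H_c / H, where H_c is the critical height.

FS = 1.81

H_c = (4c'/γ) · sinβ cosφ' / [1 − cos(β − φ')]
    = (4·35.3/17.8) · sin47.4°·cos13.7° / [1 − cos33.7°]
    = 7.933 · 0.7152 / 0.1680 = 33.76 m
FS = H_c / H = 33.76 / 18.6 = 1.815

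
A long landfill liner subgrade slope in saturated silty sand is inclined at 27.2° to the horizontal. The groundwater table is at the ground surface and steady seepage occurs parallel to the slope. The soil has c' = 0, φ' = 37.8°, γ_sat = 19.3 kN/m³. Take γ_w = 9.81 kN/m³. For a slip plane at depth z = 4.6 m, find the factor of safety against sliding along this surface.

With seepage parallel to the slope and the water table at the surface, the effective normal stress on the slip plane uses the buoyant unit weight γ' = γ_sat − γ_w while the driving shear stress uses γ_sat:
FS = [c' + γ' z cos²β tanφ'] / [γ_sat z sinβ cosβ]
(For c' = 0 this reduces to FS = (γ'/γ_sat)·tanφ'/tanβ.)
γ' = 19.3 − 9.81 = 9.49 kN/m³
Numerator = 0.0 + 9.49·4.6·cos²27.2°·tan37.8° = 0.0 + 9.49·4.6·0.7911·0.7757 = 26.787 kPa
Denominator = 19.3·4.6·sin27.2°·cos27.2° = 19.3·4.6·0.4571·0.8894 = 36.094 kPa
FS = 26.787 / 36.094 = 0.742

FS = 0.74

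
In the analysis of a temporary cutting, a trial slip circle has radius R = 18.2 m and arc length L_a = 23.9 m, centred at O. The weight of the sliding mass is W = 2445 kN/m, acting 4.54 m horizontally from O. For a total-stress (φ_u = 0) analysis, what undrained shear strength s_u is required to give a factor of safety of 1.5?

FS = s_u·L_a·R / (W·d), so s_u = FS·W·d / (L_a·R).
s_u = 1.5·2445·4.54 / (23.90·18.2) = 16650.5 / 434.98 = 38.28 kPa

s_u = 38.3 kPa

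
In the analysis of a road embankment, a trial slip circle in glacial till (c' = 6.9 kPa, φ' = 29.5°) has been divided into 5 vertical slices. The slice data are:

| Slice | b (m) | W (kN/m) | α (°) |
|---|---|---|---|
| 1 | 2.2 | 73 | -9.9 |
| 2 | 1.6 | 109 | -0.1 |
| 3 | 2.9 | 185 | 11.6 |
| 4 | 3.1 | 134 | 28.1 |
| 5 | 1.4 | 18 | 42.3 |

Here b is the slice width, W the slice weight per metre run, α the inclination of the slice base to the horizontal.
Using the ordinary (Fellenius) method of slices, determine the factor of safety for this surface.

Ordinary method of slices: FS = Σ[c'·Δl_i + (W_i cosα_i)·tanφ'] / Σ W_i sinα_i, with Δl_i = b_i / cosα_i.
Slice 1: Δl = 2.2/cos(-9.9°) = 2.233 m; N'_1 = 73·cos(-9.9°) = 71.9; c'Δl = 15.41; W sinα = -12.6
Slice 2: Δl = 1.6/cos(-0.1°) = 1.600 m; N'_2 = 109·cos(-0.1°) = 109.0; c'Δl = 11.04; W sinα = -0.2
Slice 3: Δl = 2.9/cos11.6° = 2.960 m; N'_3 = 185·cos11.6° = 181.2; c'Δl = 20.43; W sinα = 37.2
Slice 4: Δl = 3.1/cos28.1° = 3.514 m; N'_4 = 134·cos28.1° = 118.2; c'Δl = 24.25; W sinα = 63.1
Slice 5: Δl = 1.4/cos42.3° = 1.893 m; N'_5 = 18·cos42.3° = 13.3; c'Δl = 13.06; W sinα = 12.1
Σc'Δl = 84.2 kN/m; ΣN' = 493.7 kN/m; ΣW sinα = 99.7 kN/m
Resisting = 84.2 + 493.7·tan29.5° = 84.2 + 279.3 = 363.5 kN/m
FS = 363.5 / 99.7 = 3.646

FS = 3.65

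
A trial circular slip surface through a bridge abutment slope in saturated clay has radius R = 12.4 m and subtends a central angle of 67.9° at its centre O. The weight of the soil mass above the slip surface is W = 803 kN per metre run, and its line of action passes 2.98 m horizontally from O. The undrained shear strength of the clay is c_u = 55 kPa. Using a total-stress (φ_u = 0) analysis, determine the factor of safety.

Taking moments about the centre O, the resisting moment is provided by the undrained shear strength acting along the arc:
Arc length L_a = R·θ = 12.4·(67.9°·π/180) = 12.4·1.1851 = 14.69 m
M_R = c_u·L_a·R = 55·14.69·12.4 = 10022.0 kN·m/m
M_D = W·d = 803·2.98 = 2392.9 kN·m/m
FS = M_R / M_D = 10022.0 / 2392.9 = 4.188

FS = 4.19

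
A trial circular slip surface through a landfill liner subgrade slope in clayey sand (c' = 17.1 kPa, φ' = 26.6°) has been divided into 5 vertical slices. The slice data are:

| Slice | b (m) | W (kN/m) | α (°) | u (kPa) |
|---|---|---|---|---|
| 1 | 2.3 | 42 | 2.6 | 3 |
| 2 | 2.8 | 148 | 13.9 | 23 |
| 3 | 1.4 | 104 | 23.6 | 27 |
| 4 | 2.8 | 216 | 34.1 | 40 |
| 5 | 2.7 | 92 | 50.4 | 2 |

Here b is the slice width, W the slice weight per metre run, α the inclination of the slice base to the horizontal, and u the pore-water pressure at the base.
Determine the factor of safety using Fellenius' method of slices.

Ordinary method of slices: FS = Σ[c'·Δl_i + (W_i cosα_i − u_i·Δl_i)·tanφ'] / Σ W_i sinα_i, with Δl_i = b_i / cosα_i.
Slice 1: Δl = 2.3/cos2.6° = 2.302 m; N'_1 = 42·cos2.6° − 3·2.302 = 35.0; c'Δl = 39.37; W sinα = 1.9
Slice 2: Δl = 2.8/cos13.9° = 2.884 m; N'_2 = 148·cos13.9° − 23·2.884 = 77.3; c'Δl = 49.32; W sinα = 35.6
Slice 3: Δl = 1.4/cos23.6° = 1.528 m; N'_3 = 104·cos23.6° − 27·1.528 = 54.1; c'Δl = 26.13; W sinα = 41.6
Slice 4: Δl = 2.8/cos34.1° = 3.381 m; N'_4 = 216·cos34.1° − 40·3.381 = 43.6; c'Δl = 57.82; W sinα = 121.1
Slice 5: Δl = 2.7/cos50.4° = 4.236 m; N'_5 = 92·cos50.4° − 2·4.236 = 50.2; c'Δl = 72.43; W sinα = 70.9
Σc'Δl = 245.1 kN/m; ΣN' = 260.2 kN/m; ΣW sinα = 271.1 kN/m
Resisting = 245.1 + 260.2·tan26.6° = 245.1 + 130.3 = 375.4 kN/m
FS = 375.4 / 271.1 = 1.385

FS = 1.38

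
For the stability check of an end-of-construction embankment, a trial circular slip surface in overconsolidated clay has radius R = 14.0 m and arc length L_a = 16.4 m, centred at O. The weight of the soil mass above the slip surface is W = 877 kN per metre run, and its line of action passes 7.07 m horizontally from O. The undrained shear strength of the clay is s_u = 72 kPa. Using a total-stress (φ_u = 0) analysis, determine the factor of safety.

Taking moments about the centre O, the resisting moment is provided by the undrained shear strength acting along the arc:
M_R = s_u·L_a·R = 72·16.40·14.0 = 16531.2 kN·m/m
M_D = W·d = 877·7.07 = 6200.4 kN·m/m
FS = M_R / M_D = 16531.2 / 6200.4 = 2.666

FS = 2.67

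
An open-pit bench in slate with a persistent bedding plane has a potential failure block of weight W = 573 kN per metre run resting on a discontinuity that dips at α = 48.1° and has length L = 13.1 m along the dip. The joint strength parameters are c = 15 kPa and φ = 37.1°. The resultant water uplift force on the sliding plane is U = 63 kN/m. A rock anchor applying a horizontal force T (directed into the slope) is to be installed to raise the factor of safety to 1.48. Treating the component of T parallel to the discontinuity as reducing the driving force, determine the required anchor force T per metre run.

T = 124 kN/m

Resolving forces along and normal to the sliding plane, with the horizontal anchor force T adding T·sinα to the effective normal force and T·cosα acting up the plane against the driving force:
FS = [cL + (W cosα − U + T sinα) tanφ] / [W sinα − T cosα]
Without the anchor: N' = 319.7 kN/m, driving T_d = 426.5 kN/m, resisting R = 15·13.1 + 319.7·tan37.1° = 438.3 kN/m, FS = 1.03.
Setting FS = 1.48 and solving for T:
1.48·(426.5 − T cos48.1°) = 438.3 + T sin48.1°·tan37.1°
T·(sin48.1°·tan37.1° + 1.48·cos48.1°) = 1.48·426.5 − 438.3
T·(0.7443·0.7563 + 1.48·0.6678) = 631.2 − 438.3 = 192.9
T·1.5513 = 192.9
T = 124.4 kN/m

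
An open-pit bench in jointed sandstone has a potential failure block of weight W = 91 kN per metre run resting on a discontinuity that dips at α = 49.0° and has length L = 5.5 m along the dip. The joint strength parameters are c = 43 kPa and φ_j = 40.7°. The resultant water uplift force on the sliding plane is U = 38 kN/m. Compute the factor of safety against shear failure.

FS = 3.72

Resolving the block weight along and normal to the plane and applying the Mohr–Coulomb strength on the joint:
N' = W cosα − U = 91·cos49.0° − 38 = 21.7 kN/m
Driving force T = W sinα = 91·sin49.0° = 68.7 kN/m
Resisting force R = c·L + N'·tanφ_j = 43·5.5 + 21.7·tan40.7° = 236.5 + 18.7 = 255.2 kN/m
FS = R / T = 255.2 / 68.7 = 3.715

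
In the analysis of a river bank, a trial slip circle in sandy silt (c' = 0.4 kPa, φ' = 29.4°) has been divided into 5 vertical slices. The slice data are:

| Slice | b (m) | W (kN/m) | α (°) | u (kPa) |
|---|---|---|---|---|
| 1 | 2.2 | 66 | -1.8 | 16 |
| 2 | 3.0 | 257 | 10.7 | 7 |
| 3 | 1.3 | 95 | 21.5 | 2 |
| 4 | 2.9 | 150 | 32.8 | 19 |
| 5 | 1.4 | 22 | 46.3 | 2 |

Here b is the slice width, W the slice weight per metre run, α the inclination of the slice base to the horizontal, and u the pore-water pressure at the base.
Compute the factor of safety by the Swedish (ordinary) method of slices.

Ordinary method of slices: FS = Σ[c'·Δl_i + (W_i cosα_i − u_i·Δl_i)·tanφ'] / Σ W_i sinα_i, with Δl_i = b_i / cosα_i.
Slice 1: Δl = 2.2/cos(-1.8°) = 2.201 m; N'_1 = 66·cos(-1.8°) − 16·2.201 = 30.8; c'Δl = 0.88; W sinα = -2.1
Slice 2: Δl = 3.0/cos10.7° = 3.053 m; N'_2 = 257·cos10.7° − 7·3.053 = 231.2; c'Δl = 1.22; W sinα = 47.7
Slice 3: Δl = 1.3/cos21.5° = 1.397 m; N'_3 = 95·cos21.5° − 2·1.397 = 85.6; c'Δl = 0.56; W sinα = 34.8
Slice 4: Δl = 2.9/cos32.8° = 3.450 m; N'_4 = 150·cos32.8° − 19·3.450 = 60.5; c'Δl = 1.38; W sinα = 81.3
Slice 5: Δl = 1.4/cos46.3° = 2.026 m; N'_5 = 22·cos46.3° − 2·2.026 = 11.1; c'Δl = 0.81; W sinα = 15.9
Σc'Δl = 4.9 kN/m; ΣN' = 419.2 kN/m; ΣW sinα = 177.6 kN/m
Resisting = 4.9 + 419.2·tan29.4° = 4.9 + 236.2 = 241.1 kN/m
FS = 241.1 / 177.6 = 1.357

FS = 1.36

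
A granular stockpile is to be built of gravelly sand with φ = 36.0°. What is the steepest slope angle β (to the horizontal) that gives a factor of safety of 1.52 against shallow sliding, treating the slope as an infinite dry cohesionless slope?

For an infinite dry cohesionless slope FS = tanφ/tanβ, so tanβ = tanφ / FS.
tanβ = tan36.0° / 1.52 = 0.7265 / 1.52 = 0.4780
β = arctan(0.4780) = 25.55°

β = 25.5°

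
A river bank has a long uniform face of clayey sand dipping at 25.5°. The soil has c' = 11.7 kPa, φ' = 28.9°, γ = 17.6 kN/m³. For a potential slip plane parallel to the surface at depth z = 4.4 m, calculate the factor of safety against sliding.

For an infinite slope with a slip plane parallel to the surface (no pore pressure): FS = [c' + γz cos²β tanφ'] / [γz sinβ cosβ].
γz = 17.6·4.4 = 77.44 kN/m²
Numerator = 11.7 + 77.44·cos²25.5°·tan28.9° = 11.7 + 77.44·0.8147·0.5520 = 46.526 kPa
Denominator = 77.44·sin25.5°·cos25.5° = 77.44·0.4305·0.9026 = 30.091 kPa
FS = 46.526 / 30.091 = 1.546

FS = 1.55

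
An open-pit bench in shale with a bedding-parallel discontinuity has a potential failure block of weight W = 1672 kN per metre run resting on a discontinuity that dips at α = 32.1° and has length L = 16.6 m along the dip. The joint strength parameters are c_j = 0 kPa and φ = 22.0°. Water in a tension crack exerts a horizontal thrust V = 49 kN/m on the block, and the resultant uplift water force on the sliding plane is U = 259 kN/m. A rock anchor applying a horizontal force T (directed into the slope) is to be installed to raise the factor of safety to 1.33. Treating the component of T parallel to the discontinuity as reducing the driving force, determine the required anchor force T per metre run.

T = 581 kN/m

Resolving forces along and normal to the sliding plane, with the horizontal anchor force T adding T·sinα to the effective normal force and T·cosα acting up the plane against the driving force:
FS = [c_jL + (W cosα − U − V sinα + T sinα) tanφ] / [W sinα + V cosα − T cosα]
Without the anchor: N' = 1131.3 kN/m, driving T_d = 930.0 kN/m, resisting R = 0·16.6 + 1131.3·tan22.0° = 457.1 kN/m, FS = 0.49.
Setting FS = 1.33 and solving for T:
1.33·(930.0 − T cos32.1°) = 457.1 + T sin32.1°·tan22.0°
T·(sin32.1°·tan22.0° + 1.33·cos32.1°) = 1.33·930.0 − 457.1
T·(0.5314·0.4040 + 1.33·0.8471) = 1236.9 − 457.1 = 779.8
T·1.3414 = 779.8
T = 581.4 kN/m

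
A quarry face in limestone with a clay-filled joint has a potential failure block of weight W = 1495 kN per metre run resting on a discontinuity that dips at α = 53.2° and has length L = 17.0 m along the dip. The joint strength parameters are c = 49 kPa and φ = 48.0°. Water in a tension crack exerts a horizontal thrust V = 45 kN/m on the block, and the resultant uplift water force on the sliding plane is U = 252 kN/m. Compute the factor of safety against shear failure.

FS = 1.23

Resolving the block weight along and normal to the plane and applying the Mohr–Coulomb strength on the joint:
N' = W cosα − U − V sinα = 1495·cos53.2° − 252 − 45·sin53.2° = 607.5 kN/m
Driving force T = W sinα + V cosα = 1495·sin53.2° + 45·cos53.2° = 1224.0 kN/m
Resisting force R = c·L + N'·tanφ = 49·17.0 + 607.5·tan48.0° = 833.0 + 674.7 = 1507.7 kN/m
FS = R / T = 1507.7 / 1224.0 = 1.232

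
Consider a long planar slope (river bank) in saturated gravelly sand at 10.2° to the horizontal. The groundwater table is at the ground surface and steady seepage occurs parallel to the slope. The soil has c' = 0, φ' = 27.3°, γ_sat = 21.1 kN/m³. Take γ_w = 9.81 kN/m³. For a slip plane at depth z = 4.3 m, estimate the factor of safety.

FS = 1.53

With seepage parallel to the slope and the water table at the surface, the effective normal stress on the slip plane uses the buoyant unit weight γ' = γ_sat − γ_w while the driving shear stress uses γ_sat:
FS = [c' + γ' z cos²β tanφ'] / [γ_sat z sinβ cosβ]
(For c' = 0 this reduces to FS = (γ'/γ_sat)·tanφ'/tanβ.)
γ' = 21.1 − 9.81 = 11.29 kN/m³
Numerator = 0.0 + 11.29·4.3·cos²10.2°·tan27.3° = 0.0 + 11.29·4.3·0.9686·0.5161 = 24.271 kPa
Denominator = 21.1·4.3·sin10.2°·cos10.2° = 21.1·4.3·0.1771·0.9842 = 15.813 kPa
FS = 24.271 / 15.813 = 1.535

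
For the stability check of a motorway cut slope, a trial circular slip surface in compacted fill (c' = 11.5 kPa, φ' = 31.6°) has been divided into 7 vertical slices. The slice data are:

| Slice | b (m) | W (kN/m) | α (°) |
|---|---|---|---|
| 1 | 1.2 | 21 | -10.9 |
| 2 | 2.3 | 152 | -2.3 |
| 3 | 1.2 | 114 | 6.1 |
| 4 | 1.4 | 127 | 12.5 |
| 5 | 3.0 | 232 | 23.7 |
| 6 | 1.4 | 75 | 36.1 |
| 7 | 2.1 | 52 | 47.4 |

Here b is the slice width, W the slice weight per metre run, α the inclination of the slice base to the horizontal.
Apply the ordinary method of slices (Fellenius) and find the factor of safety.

FS = 2.95

Ordinary method of slices: FS = Σ[c'·Δl_i + (W_i cosα_i)·tanφ'] / Σ W_i sinα_i, with Δl_i = b_i / cosα_i.
Slice 1: Δl = 1.2/cos(-10.9°) = 1.222 m; N'_1 = 21·cos(-10.9°) = 20.6; c'Δl = 14.05; W sinα = -4.0
Slice 2: Δl = 2.3/cos(-2.3°) = 2.302 m; N'_2 = 152·cos(-2.3°) = 151.9; c'Δl = 26.47; W sinα = -6.1
Slice 3: Δl = 1.2/cos6.1° = 1.207 m; N'_3 = 114·cos6.1° = 113.4; c'Δl = 13.88; W sinα = 12.1
Slice 4: Δl = 1.4/cos12.5° = 1.434 m; N'_4 = 127·cos12.5° = 124.0; c'Δl = 16.49; W sinα = 27.5
Slice 5: Δl = 3.0/cos23.7° = 3.276 m; N'_5 = 232·cos23.7° = 212.4; c'Δl = 37.68; W sinα = 93.3
Slice 6: Δl = 1.4/cos36.1° = 1.733 m; N'_6 = 75·cos36.1° = 60.6; c'Δl = 19.93; W sinα = 44.2
Slice 7: Δl = 2.1/cos47.4° = 3.102 m; N'_7 = 52·cos47.4° = 35.2; c'Δl = 35.68; W sinα = 38.3
Σc'Δl = 164.2 kN/m; ΣN' = 718.1 kN/m; ΣW sinα = 205.2 kN/m
Resisting = 164.2 + 718.1·tan31.6° = 164.2 + 441.8 = 605.9 kN/m
FS = 605.9 / 205.2 = 2.952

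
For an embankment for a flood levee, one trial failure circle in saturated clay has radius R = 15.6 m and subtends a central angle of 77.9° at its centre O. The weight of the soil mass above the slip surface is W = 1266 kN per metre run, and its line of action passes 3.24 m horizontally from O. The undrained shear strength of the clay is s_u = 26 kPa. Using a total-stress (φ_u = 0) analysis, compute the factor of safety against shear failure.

Taking moments about the centre O, the resisting moment is provided by the undrained shear strength acting along the arc:
Arc length L_a = R·θ = 15.6·(77.9°·π/180) = 15.6·1.3596 = 21.21 m
M_R = s_u·L_a·R = 26·21.21·15.6 = 8602.8 kN·m/m
M_D = W·d = 1266·3.24 = 4101.8 kN·m/m
FS = M_R / M_D = 8602.8 / 4101.8 = 2.097

FS = 2.10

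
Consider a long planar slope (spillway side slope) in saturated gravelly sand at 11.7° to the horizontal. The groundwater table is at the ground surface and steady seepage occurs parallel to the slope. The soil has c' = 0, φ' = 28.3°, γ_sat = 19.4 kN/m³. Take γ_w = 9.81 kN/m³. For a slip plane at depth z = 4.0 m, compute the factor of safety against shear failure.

With seepage parallel to the slope and the water table at the surface, the effective normal stress on the slip plane uses the buoyant unit weight γ' = γ_sat − γ_w while the driving shear stress uses γ_sat:
FS = [c' + γ' z cos²β tanφ'] / [γ_sat z sinβ cosβ]
(For c' = 0 this reduces to FS = (γ'/γ_sat)·tanφ'/tanβ.)
γ' = 19.4 − 9.81 = 9.59 kN/m³
Numerator = 0.0 + 9.59·4.0·cos²11.7°·tan28.3° = 0.0 + 9.59·4.0·0.9589·0.5384 = 19.805 kPa
Denominator = 19.4·4.0·sin11.7°·cos11.7° = 19.4·4.0·0.2028·0.9792 = 15.409 kPa
FS = 19.805 / 15.409 = 1.285

FS = 1.29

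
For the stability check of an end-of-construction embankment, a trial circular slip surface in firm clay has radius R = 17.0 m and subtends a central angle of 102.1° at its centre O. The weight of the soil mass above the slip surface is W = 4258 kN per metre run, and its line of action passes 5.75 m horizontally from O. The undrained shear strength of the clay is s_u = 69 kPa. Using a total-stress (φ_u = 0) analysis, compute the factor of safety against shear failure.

Taking moments about the centre O, the resisting moment is provided by the undrained shear strength acting along the arc:
Arc length L_a = R·θ = 17.0·(102.1°·π/180) = 17.0·1.7820 = 30.29 m
M_R = s_u·L_a·R = 69·30.29·17.0 = 35534.5 kN·m/m
M_D = W·d = 4258·5.75 = 24483.5 kN·m/m
FS = M_R / M_D = 35534.5 / 24483.5 = 1.451

FS = 1.45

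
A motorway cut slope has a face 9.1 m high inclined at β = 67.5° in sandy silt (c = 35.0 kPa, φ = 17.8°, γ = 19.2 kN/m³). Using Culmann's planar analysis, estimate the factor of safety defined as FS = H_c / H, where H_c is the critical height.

H_c = (4c/γ) · sinβ cosφ / [1 − cos(β − φ)]
    = (4·35.0/19.2) · sin67.5°·cos17.8° / [1 − cos49.7°]
    = 7.292 · 0.8797 / 0.3532 = 18.16 m
FS = H_c / H = 18.16 / 9.1 = 1.996

FS = 2.00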